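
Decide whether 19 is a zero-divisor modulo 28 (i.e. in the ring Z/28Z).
NO

gcd(19, 28) = 1, so 19 is a unit in Z/28Z (it has a multiplicative inverse). A unit cannot be a zero-divisor: if 19·b ≡ 0 then multiplying both sides by 19^(−1) gives b ≡ 0. So 19 is not a zero-divisor.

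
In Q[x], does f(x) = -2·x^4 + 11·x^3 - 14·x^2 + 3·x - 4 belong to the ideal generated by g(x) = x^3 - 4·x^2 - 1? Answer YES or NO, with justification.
In Q[x] the ideal (g) consists of all multiples of g, so f ∈ (g) iff g | f, i.e. iff the remainder of f on division by g is 0. Divide f by g (g is monic, so eliminate the leading term of the running remainder at each step):
  leading term -2·x^4: subtract (-2·x)·g(x) = -2·x^4 + 8·x^3 + 2·x, leaving 3·x^3 - 14·x^2 + x - 4
  leading term 3·x^3: subtract (3)·g(x) = 3·x^3 - 12·x^2 - 3, leaving -2·x^2 + x - 1
The remainder r(x) = -2·x^2 + x - 1 ≠ 0 (and deg r < deg g), so g ∤ f, i.e. f ∉ (g).

Final answer: NO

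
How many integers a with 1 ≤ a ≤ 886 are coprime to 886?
442

The number of a ∈ {1, ..., 886} with gcd(a, 886) = 1 is by definition Euler's totient φ(886). φ is multiplicative, with φ(p^e) = p^e − p^(e−1). Factorise 886 = 2 · 443. Then
  φ(886) = (2 − 1) · (443 − 1) = 1 · 442 = 442.
So there are 442 such integers.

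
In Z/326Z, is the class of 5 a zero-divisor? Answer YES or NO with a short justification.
NO

gcd(5, 326) = 1, so 5 is a unit in Z/326Z (it has a multiplicative inverse). A unit cannot be a zero-divisor: if 5·b ≡ 0 then multiplying both sides by 5^(−1) gives b ≡ 0. So 5 is not a zero-divisor.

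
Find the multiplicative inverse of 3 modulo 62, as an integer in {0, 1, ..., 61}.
3^(−1) ≡ 21 (mod 62)

Apply the extended Euclidean algorithm to (62, 3), tracking rows (r, s, t) with s·62 + t·3 = r. Each division r_prev = q·r_cur + r_new produces the new row as (previous row) − q·(current row):
  row A: (62, 1, 0)   [1·62 + 0·3 = 62]
  row B: (3, 0, 1)   [0·62 + 1·3 = 3]
  62 = 20·3 + 2   → row C = row A − 20·row B = (2, 1, −20)   [check: 1·62 − 20·3 = 2]
  3 = 1·2 + 1   → row D = row B − 1·row C = (1, −1, 21)   [check: −1·62 + 21·3 = 1]
  2 = 2·1 + 0   → remainder 0, stop. gcd = 1 (last nonzero row D).
The gcd is 1, so 3 is invertible mod 62. The last nonzero row gives −1·62 + 21·3 = 1, so t = 21. So 3^(−1) ≡ 21 (mod 62). Verify: 3 · 21 = 63 ≡ 1 (mod 62). ✓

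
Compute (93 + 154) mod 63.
58

Reduce the summands first: 93 ≡ 30, 154 ≡ 28 (mod 63), so 93 + 154 ≡ 30 + 28 (mod 63). 30 + 28 = 58; 58 = 0·63 + 58, so (93 + 154) mod 63 = 58.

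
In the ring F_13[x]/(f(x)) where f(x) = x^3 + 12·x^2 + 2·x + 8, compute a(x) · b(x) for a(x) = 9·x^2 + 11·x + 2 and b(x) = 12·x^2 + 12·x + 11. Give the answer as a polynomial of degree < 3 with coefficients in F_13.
Multiply as integer polynomials: a · b = 108·x^4 + 240·x^3 + 255·x^2 + 145·x + 22. Reducing coefficients mod 13: a · b ≡ 4·x^4 + 6·x^3 + 8·x^2 + 2·x + 9. Now divide by f(x) = x^3 + 12·x^2 + 2·x + 8 in F_13[x], eliminating the leading term at each step:
  leading term 4·x^4: subtract (4·x)·f(x) = 4·x^4 + 9·x^3 + 8·x^2 + 6·x, leaving 10·x^3 + 9·x + 9 (coefficients mod 13)
  leading term 10·x^3: subtract (10)·f(x) = 10·x^3 + 3·x^2 + 7·x + 2, leaving 10·x^2 + 2·x + 7 (coefficients mod 13)
The degree is now < 3, so this is the remainder. Hence a · b ≡ 10·x^2 + 2·x + 7 in F_13[x]/(f).

Final answer: a · b ≡ 10·x^2 + 2·x + 7 (mod f(x))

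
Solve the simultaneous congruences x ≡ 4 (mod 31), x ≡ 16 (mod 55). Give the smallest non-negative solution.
The moduli 31, 55 are pairwise coprime, so by the CRT there is a unique solution mod 31·55 = 1705.
Solve by successive substitution. Start with x ≡ 4 (mod 31).
  Combine with x ≡ 16 (mod 55): write x = 4 + 31·t and require 4 + 31·t ≡ 16 (mod 55), i.e. 31·t ≡ 16 − 4 ≡ 12 (mod 55). Since 31^(−1) ≡ 16 (mod 55), t ≡ 16·12 ≡ 27 (mod 55). So x ≡ 4 + 31·27 = 841 (mod 1705).
Unique solution in [0, 1705): x = 841.

Final answer: x ≡ 841 (mod 1705); the representative in [0, 1705) is 841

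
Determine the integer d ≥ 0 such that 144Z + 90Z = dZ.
In the PID Z, (a, b) is generated by gcd(a, b). Compute gcd(144, 90) with the extended Euclidean algorithm, tracking rows (r, s, t) with s·144 + t·90 = r:
  row A: (144, 1, 0)   [1·144 + 0·90 = 144]
  row B: (90, 0, 1)   [0·144 + 1·90 = 90]
  144 = 1·90 + 54   → row C = row A − 1·row B = (54, 1, −1)   [check: 1·144 − 1·90 = 54]
  90 = 1·54 + 36   → row D = row B − 1·row C = (36, −1, 2)   [check: −1·144 + 2·90 = 36]
  54 = 1·36 + 18   → row E = row C − 1·row D = (18, 2, −3)   [check: 2·144 − 3·90 = 18]
  36 = 2·18 + 0   → remainder 0, stop. gcd = 18 (last nonzero row E).
So gcd(144, 90) = 18, with Bézout identity 2·144 − 3·90 = 18. Containment (⊇): the Bézout identity exhibits 18 as an element of (144, 90), giving (18) ⊆ (144, 90). Containment (⊆): since 18 | 144 and 18 | 90 (144 = 18·8, 90 = 18·5), every Z-linear combination of 144 and 90 is divisible by 18, so (144, 90) ⊆ (18). Therefore (144, 90) = (18), d = 18.

Final answer: (144, 90) = (18); d = 18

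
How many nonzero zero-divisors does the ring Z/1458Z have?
Z/1458Z has 971 nonzero zero-divisors

In Z/1458Z each nonzero element is either a unit (gcd with 1458 is 1) or a zero-divisor (gcd > 1). The number of units is φ(1458): factorise 1458 = 2 · 3^6, so φ(1458) = (2 − 1) · (3^6 − 3^5) = 1 · 486 = 486. The nonzero elements number 1458 − 1 = 1457. Hence the nonzero zero-divisors number 1457 − 486 = 971.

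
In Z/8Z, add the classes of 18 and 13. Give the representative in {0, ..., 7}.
7

Reduce the summands first: 18 ≡ 2, 13 ≡ 5 (mod 8), so 18 + 13 ≡ 2 + 5 (mod 8). 2 + 5 = 7; 7 = 0·8 + 7, so (18 + 13) mod 8 = 7.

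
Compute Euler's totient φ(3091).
φ is multiplicative, with φ(p^e) = p^e − p^(e−1). Factorise 3091 = 11 · 281. Then
  φ(3091) = (11 − 1) · (281 − 1) = 10 · 280 = 2800.

Final answer: φ(3091) = 2800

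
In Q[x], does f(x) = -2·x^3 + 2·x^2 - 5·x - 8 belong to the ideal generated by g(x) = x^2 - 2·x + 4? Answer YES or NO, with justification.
NO

In Q[x] the ideal (g) consists of all multiples of g, so f ∈ (g) iff g | f, i.e. iff the remainder of f on division by g is 0. Divide f by g (g is monic, so eliminate the leading term of the running remainder at each step):
  leading term -2·x^3: subtract (-2·x)·g(x) = -2·x^3 + 4·x^2 - 8·x, leaving -2·x^2 + 3·x - 8
  leading term -2·x^2: subtract (-2)·g(x) = -2·x^2 + 4·x - 8, leaving -x
The remainder r(x) = -x ≠ 0 (and deg r < deg g), so g ∤ f, i.e. f ∉ (g).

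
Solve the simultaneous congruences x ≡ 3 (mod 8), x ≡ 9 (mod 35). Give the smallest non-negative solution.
The moduli 8, 35 are pairwise coprime, so by the CRT there is a unique solution mod 8·35 = 280.
Solve by successive substitution. Start with x ≡ 3 (mod 8).
  Combine with x ≡ 9 (mod 35): write x = 3 + 8·t and require 3 + 8·t ≡ 9 (mod 35), i.e. 8·t ≡ 9 − 3 ≡ 6 (mod 35). Since 8^(−1) ≡ 22 (mod 35), t ≡ 22·6 ≡ 27 (mod 35). So x ≡ 3 + 8·27 = 219 (mod 280).
Unique solution in [0, 280): x = 219.

Final answer: x ≡ 219 (mod 280); the representative in [0, 280) is 219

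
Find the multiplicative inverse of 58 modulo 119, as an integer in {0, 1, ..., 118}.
58^(−1) ≡ 39 (mod 119)

Apply the extended Euclidean algorithm to (119, 58), tracking rows (r, s, t) with s·119 + t·58 = r. Each division r_prev = q·r_cur + r_new produces the new row as (previous row) − q·(current row):
  row A: (119, 1, 0)   [1·119 + 0·58 = 119]
  row B: (58, 0, 1)   [0·119 + 1·58 = 58]
  119 = 2·58 + 3   → row C = row A − 2·row B = (3, 1, −2)   [check: 1·119 − 2·58 = 3]
  58 = 19·3 + 1   → row D = row B − 19·row C = (1, −19, 39)   [check: −19·119 + 39·58 = 1]
  3 = 3·1 + 0   → remainder 0, stop. gcd = 1 (last nonzero row D).
The gcd is 1, so 58 is invertible mod 119. The last nonzero row gives −19·119 + 39·58 = 1, so t = 39. So 58^(−1) ≡ 39 (mod 119). Verify: 58 · 39 = 2262 ≡ 1 (mod 119). ✓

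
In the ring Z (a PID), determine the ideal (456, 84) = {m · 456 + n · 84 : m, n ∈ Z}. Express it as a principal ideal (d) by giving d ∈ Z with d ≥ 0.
In the PID Z, (a, b) is generated by gcd(a, b). Compute gcd(456, 84) with the extended Euclidean algorithm, tracking rows (r, s, t) with s·456 + t·84 = r:
  row A: (456, 1, 0)   [1·456 + 0·84 = 456]
  row B: (84, 0, 1)   [0·456 + 1·84 = 84]
  456 = 5·84 + 36   → row C = row A − 5·row B = (36, 1, −5)   [check: 1·456 − 5·84 = 36]
  84 = 2·36 + 12   → row D = row B − 2·row C = (12, −2, 11)   [check: −2·456 + 11·84 = 12]
  36 = 3·12 + 0   → remainder 0, stop. gcd = 12 (last nonzero row D).
So gcd(456, 84) = 12, with Bézout identity −2·456 + 11·84 = 12. Containment (⊇): the Bézout identity exhibits 12 as an element of (456, 84), giving (12) ⊆ (456, 84). Containment (⊆): since 12 | 456 and 12 | 84 (456 = 12·38, 84 = 12·7), every Z-linear combination of 456 and 84 is divisible by 12, so (456, 84) ⊆ (12). Therefore (456, 84) = (12), d = 12.

Final answer: (456, 84) = (12); d = 12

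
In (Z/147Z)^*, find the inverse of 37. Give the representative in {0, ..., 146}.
Apply the extended Euclidean algorithm to (147, 37), tracking rows (r, s, t) with s·147 + t·37 = r. Each division r_prev = q·r_cur + r_new produces the new row as (previous row) − q·(current row):
  row A: (147, 1, 0)   [1·147 + 0·37 = 147]
  row B: (37, 0, 1)   [0·147 + 1·37 = 37]
  147 = 3·37 + 36   → row C = row A − 3·row B = (36, 1, −3)   [check: 1·147 − 3·37 = 36]
  37 = 1·36 + 1   → row D = row B − 1·row C = (1, −1, 4)   [check: −1·147 + 4·37 = 1]
  36 = 36·1 + 0   → remainder 0, stop. gcd = 1 (last nonzero row D).
The gcd is 1, so 37 is invertible mod 147. The last nonzero row gives −1·147 + 4·37 = 1, so t = 4. So 37^(−1) ≡ 4 (mod 147). Verify: 37 · 4 = 148 ≡ 1 (mod 147). ✓

Final answer: 37^(−1) ≡ 4 (mod 147)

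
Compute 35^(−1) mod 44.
Apply the extended Euclidean algorithm to (44, 35), tracking rows (r, s, t) with s·44 + t·35 = r. Each division r_prev = q·r_cur + r_new produces the new row as (previous row) − q·(current row):
  row A: (44, 1, 0)   [1·44 + 0·35 = 44]
  row B: (35, 0, 1)   [0·44 + 1·35 = 35]
  44 = 1·35 + 9   → row C = row A − 1·row B = (9, 1, −1)   [check: 1·44 − 1·35 = 9]
  35 = 3·9 + 8   → row D = row B − 3·row C = (8, −3, 4)   [check: −3·44 + 4·35 = 8]
  9 = 1·8 + 1   → row E = row C − 1·row D = (1, 4, −5)   [check: 4·44 − 5·35 = 1]
  8 = 8·1 + 0   → remainder 0, stop. gcd = 1 (last nonzero row E).
The gcd is 1, so 35 is invertible mod 44. The last nonzero row gives 4·44 − 5·35 = 1, so t = −5. So 35^(−1) ≡ −5 ≡ 39 (mod 44). Verify: 35 · 39 = 1365 ≡ 1 (mod 44). ✓

Final answer: 35^(−1) ≡ 39 (mod 44)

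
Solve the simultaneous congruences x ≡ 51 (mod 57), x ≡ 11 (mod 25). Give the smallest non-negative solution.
The moduli 57, 25 are pairwise coprime, so by the CRT there is a unique solution mod 57·25 = 1425.
Solve by successive substitution. Start with x ≡ 51 (mod 57).
  Combine with x ≡ 11 (mod 25): write x = 51 + 57·t and require 51 + 57·t ≡ 11 (mod 25), i.e. 57·t ≡ 11 − 51 ≡ 10 (mod 25). Since 57^(−1) ≡ 18 (mod 25) (57 ≡ 7 (mod 25)), t ≡ 18·10 ≡ 5 (mod 25). So x ≡ 51 + 57·5 = 336 (mod 1425).
Unique solution in [0, 1425): x = 336.

Final answer: x ≡ 336 (mod 1425); the representative in [0, 1425) is 336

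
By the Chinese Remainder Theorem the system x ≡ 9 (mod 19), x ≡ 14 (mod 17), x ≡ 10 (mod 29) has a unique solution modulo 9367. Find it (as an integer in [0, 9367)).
The moduli 19, 17, 29 are pairwise coprime, so by the CRT there is a unique solution mod 19·17·29 = 9367.
Solve by successive substitution. Start with x ≡ 9 (mod 19).
  Combine with x ≡ 14 (mod 17): write x = 9 + 19·t and require 9 + 19·t ≡ 14 (mod 17), i.e. 19·t ≡ 14 − 9 ≡ 5 (mod 17). Since 19^(−1) ≡ 9 (mod 17) (19 ≡ 2 (mod 17)), t ≡ 9·5 ≡ 11 (mod 17). So x ≡ 9 + 19·11 = 218 (mod 323).
  Combine with x ≡ 10 (mod 29): write x = 218 + 323·t and require 218 + 323·t ≡ 10 (mod 29), i.e. 323·t ≡ 10 − 218 ≡ 24 (mod 29). Since 323^(−1) ≡ 22 (mod 29) (323 ≡ 4 (mod 29)), t ≡ 22·24 ≡ 6 (mod 29). So x ≡ 218 + 323·6 = 2156 (mod 9367).
Unique solution in [0, 9367): x = 2156.

Final answer: x ≡ 2156 (mod 9367); the representative in [0, 9367) is 2156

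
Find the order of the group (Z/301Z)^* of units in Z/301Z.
|(Z/301Z)^*| = 252

(Z/301Z)^* consists of the classes a with gcd(a, 301) = 1, so its order is φ(301). φ is multiplicative, with φ(p^e) = p^e − p^(e−1). Factorise 301 = 7 · 43. Then
  φ(301) = (7 − 1) · (43 − 1) = 6 · 42 = 252.
Thus |(Z/301Z)^*| = 252.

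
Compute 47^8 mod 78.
1

Use repeated squaring. Binary(8) = 1000. Walk through the bits of the exponent 8 left-to-right: at each bit after the leading one, square the running value, then multiply by 47 if the bit is 1 (always reducing mod 78):
  bit 1 = 1 (leading): start with 47.
  bit 2 = 0: square 47^2 = 2209 ≡ 25 (mod 78).
  bit 3 = 0: square 25^2 = 625 ≡ 1 (mod 78).
  bit 4 = 0: square 1^2 = 1 (mod 78).
Final value: 47^8 ≡ 1 (mod 78).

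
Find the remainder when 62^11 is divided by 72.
8

Use repeated squaring. Binary(11) = 1011. Walk through the bits of the exponent 11 left-to-right: at each bit after the leading one, square the running value, then multiply by 62 if the bit is 1 (always reducing mod 72):
  bit 1 = 1 (leading): start with 62.
  bit 2 = 0: square 62^2 = 3844 ≡ 28 (mod 72).
  bit 3 = 1: square 28^2 = 784 ≡ 64; bit is 1, so multiply 64·62 = 3968 ≡ 8 (mod 72).
  bit 4 = 1: square 8^2 = 64; bit is 1, so multiply 64·62 = 3968 ≡ 8 (mod 72).
Final value: 62^11 ≡ 8 (mod 72).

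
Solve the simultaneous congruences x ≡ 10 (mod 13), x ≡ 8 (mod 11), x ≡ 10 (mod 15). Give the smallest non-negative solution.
The moduli 13, 11, 15 are pairwise coprime, so by the CRT there is a unique solution mod 13·11·15 = 2145.
Solve by successive substitution. Start with x ≡ 10 (mod 13).
  Combine with x ≡ 8 (mod 11): write x = 10 + 13·t and require 10 + 13·t ≡ 8 (mod 11), i.e. 13·t ≡ 8 − 10 ≡ 9 (mod 11). Since 13^(−1) ≡ 6 (mod 11) (13 ≡ 2 (mod 11)), t ≡ 6·9 ≡ 10 (mod 11). So x ≡ 10 + 13·10 = 140 (mod 143).
  Combine with x ≡ 10 (mod 15): write x = 140 + 143·t and require 140 + 143·t ≡ 10 (mod 15), i.e. 143·t ≡ 10 − 140 ≡ 5 (mod 15). Since 143^(−1) ≡ 2 (mod 15) (143 ≡ 8 (mod 15)), t ≡ 2·5 ≡ 10 (mod 15). So x ≡ 140 + 143·10 = 1570 (mod 2145).
Unique solution in [0, 2145): x = 1570.

Final answer: x ≡ 1570 (mod 2145); the representative in [0, 2145) is 1570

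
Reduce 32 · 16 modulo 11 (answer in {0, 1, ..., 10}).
6

Reduce the factors first: 32 ≡ 10, 16 ≡ 5 (mod 11), so 32 · 16 ≡ 10 · 5 (mod 11). 10 · 5 = 50. Dividing by 11: 50 = 4·11 + 6. So (32 · 16) mod 11 = 6.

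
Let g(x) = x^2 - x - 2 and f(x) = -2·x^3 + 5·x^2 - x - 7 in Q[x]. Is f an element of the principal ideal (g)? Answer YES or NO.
NO

In Q[x] the ideal (g) consists of all multiples of g, so f ∈ (g) iff g | f, i.e. iff the remainder of f on division by g is 0. Divide f by g (g is monic, so eliminate the leading term of the running remainder at each step):
  leading term -2·x^3: subtract (-2·x)·g(x) = -2·x^3 + 2·x^2 + 4·x, leaving 3·x^2 - 5·x - 7
  leading term 3·x^2: subtract (3)·g(x) = 3·x^2 - 3·x - 6, leaving -2·x - 1
The remainder r(x) = -2·x - 1 ≠ 0 (and deg r < deg g), so g ∤ f, i.e. f ∉ (g).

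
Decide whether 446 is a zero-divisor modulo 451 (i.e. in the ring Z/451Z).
gcd(446, 451) = 1, so 446 is a unit in Z/451Z (it has a multiplicative inverse). A unit cannot be a zero-divisor: if 446·b ≡ 0 then multiplying both sides by 446^(−1) gives b ≡ 0. So 446 is not a zero-divisor.

Final answer: NO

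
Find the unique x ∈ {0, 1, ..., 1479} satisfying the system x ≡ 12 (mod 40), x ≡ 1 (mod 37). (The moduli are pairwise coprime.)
x ≡ 852 (mod 1480); the representative in [0, 1480) is 852

The moduli 40, 37 are pairwise coprime, so by the CRT there is a unique solution mod 40·37 = 1480.
Solve by successive substitution. Start with x ≡ 12 (mod 40).
  Combine with x ≡ 1 (mod 37): write x = 12 + 40·t and require 12 + 40·t ≡ 1 (mod 37), i.e. 40·t ≡ 1 − 12 ≡ 26 (mod 37). Since 40^(−1) ≡ 25 (mod 37) (40 ≡ 3 (mod 37)), t ≡ 25·26 ≡ 21 (mod 37). So x ≡ 12 + 40·21 = 852 (mod 1480).
Unique solution in [0, 1480): x = 852.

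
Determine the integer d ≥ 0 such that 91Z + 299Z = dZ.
In the PID Z, (a, b) is generated by gcd(a, b). Compute gcd(299, 91) with the extended Euclidean algorithm, tracking rows (r, s, t) with s·299 + t·91 = r:
  row A: (299, 1, 0)   [1·299 + 0·91 = 299]
  row B: (91, 0, 1)   [0·299 + 1·91 = 91]
  299 = 3·91 + 26   → row C = row A − 3·row B = (26, 1, −3)   [check: 1·299 − 3·91 = 26]
  91 = 3·26 + 13   → row D = row B − 3·row C = (13, −3, 10)   [check: −3·299 + 10·91 = 13]
  26 = 2·13 + 0   → remainder 0, stop. gcd = 13 (last nonzero row D).
So gcd(91, 299) = 13, with Bézout identity −3·299 + 10·91 = 13. Containment (⊇): the Bézout identity exhibits 13 as an element of (91, 299), giving (13) ⊆ (91, 299). Containment (⊆): since 13 | 91 and 13 | 299 (91 = 13·7, 299 = 13·23), every Z-linear combination of 91 and 299 is divisible by 13, so (91, 299) ⊆ (13). Therefore (91, 299) = (13), d = 13.

Final answer: (91, 299) = (13); d = 13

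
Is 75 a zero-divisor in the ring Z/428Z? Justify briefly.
NO

gcd(75, 428) = 1, so 75 is a unit in Z/428Z (it has a multiplicative inverse). A unit cannot be a zero-divisor: if 75·b ≡ 0 then multiplying both sides by 75^(−1) gives b ≡ 0. So 75 is not a zero-divisor.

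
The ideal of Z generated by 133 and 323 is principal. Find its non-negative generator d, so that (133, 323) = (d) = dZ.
(133, 323) = (19); d = 19

In the PID Z, (a, b) is generated by gcd(a, b). Compute gcd(323, 133) with the extended Euclidean algorithm, tracking rows (r, s, t) with s·323 + t·133 = r:
  row A: (323, 1, 0)   [1·323 + 0·133 = 323]
  row B: (133, 0, 1)   [0·323 + 1·133 = 133]
  323 = 2·133 + 57   → row C = row A − 2·row B = (57, 1, −2)   [check: 1·323 − 2·133 = 57]
  133 = 2·57 + 19   → row D = row B − 2·row C = (19, −2, 5)   [check: −2·323 + 5·133 = 19]
  57 = 3·19 + 0   → remainder 0, stop. gcd = 19 (last nonzero row D).
So gcd(133, 323) = 19, with Bézout identity −2·323 + 5·133 = 19. Containment (⊇): the Bézout identity exhibits 19 as an element of (133, 323), giving (19) ⊆ (133, 323). Containment (⊆): since 19 | 133 and 19 | 323 (133 = 19·7, 323 = 19·17), every Z-linear combination of 133 and 323 is divisible by 19, so (133, 323) ⊆ (19). Therefore (133, 323) = (19), d = 19.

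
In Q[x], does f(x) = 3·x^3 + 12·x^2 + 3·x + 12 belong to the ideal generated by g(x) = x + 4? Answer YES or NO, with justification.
In Q[x] the ideal (g) consists of all multiples of g, so f ∈ (g) iff g | f, i.e. iff the remainder of f on division by g is 0. Divide f by g (g is monic, so eliminate the leading term of the running remainder at each step):
  leading term 3·x^3: subtract (3·x^2)·g(x) = 3·x^3 + 12·x^2, leaving 3·x + 12
  leading term 3·x: subtract (3)·g(x) = 3·x + 12, leaving 0
The remainder is 0, so f(x) = g(x) · h(x) with h(x) = 3·x^2 + 3. Hence g | f, i.e. f ∈ (g).

Final answer: YES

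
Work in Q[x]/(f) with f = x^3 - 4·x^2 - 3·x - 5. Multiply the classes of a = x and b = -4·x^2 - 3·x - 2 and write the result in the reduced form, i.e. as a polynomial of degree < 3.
First multiply in Q[x] without reducing: a · b = -4·x^3 - 3·x^2 - 2·x. Now divide by f(x) = x^3 - 4·x^2 - 3·x - 5, eliminating the leading term at each step:
  leading term -4·x^3: subtract (-4)·f(x) = -4·x^3 + 16·x^2 + 12·x + 20, leaving -19·x^2 - 14·x - 20
The degree is now < 3, so this is the remainder. Hence a · b ≡ -19·x^2 - 14·x - 20 in Q[x]/(f).

Final answer: a · b ≡ -19·x^2 - 14·x - 20 (mod f(x))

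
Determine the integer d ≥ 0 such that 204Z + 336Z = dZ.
In the PID Z, (a, b) is generated by gcd(a, b). Compute gcd(336, 204) with the extended Euclidean algorithm, tracking rows (r, s, t) with s·336 + t·204 = r:
  row A: (336, 1, 0)   [1·336 + 0·204 = 336]
  row B: (204, 0, 1)   [0·336 + 1·204 = 204]
  336 = 1·204 + 132   → row C = row A − 1·row B = (132, 1, −1)   [check: 1·336 − 1·204 = 132]
  204 = 1·132 + 72   → row D = row B − 1·row C = (72, −1, 2)   [check: −1·336 + 2·204 = 72]
  132 = 1·72 + 60   → row E = row C − 1·row D = (60, 2, −3)   [check: 2·336 − 3·204 = 60]
  72 = 1·60 + 12   → row F = row D − 1·row E = (12, −3, 5)   [check: −3·336 + 5·204 = 12]
  60 = 5·12 + 0   → remainder 0, stop. gcd = 12 (last nonzero row F).
So gcd(204, 336) = 12, with Bézout identity −3·336 + 5·204 = 12. Containment (⊇): the Bézout identity exhibits 12 as an element of (204, 336), giving (12) ⊆ (204, 336). Containment (⊆): since 12 | 204 and 12 | 336 (204 = 12·17, 336 = 12·28), every Z-linear combination of 204 and 336 is divisible by 12, so (204, 336) ⊆ (12). Therefore (204, 336) = (12), d = 12.

Final answer: (204, 336) = (12); d = 12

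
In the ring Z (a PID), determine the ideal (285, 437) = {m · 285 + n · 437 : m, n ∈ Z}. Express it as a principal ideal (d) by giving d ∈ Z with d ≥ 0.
In the PID Z, (a, b) is generated by gcd(a, b). Compute gcd(437, 285) with the extended Euclidean algorithm, tracking rows (r, s, t) with s·437 + t·285 = r:
  row A: (437, 1, 0)   [1·437 + 0·285 = 437]
  row B: (285, 0, 1)   [0·437 + 1·285 = 285]
  437 = 1·285 + 152   → row C = row A − 1·row B = (152, 1, −1)   [check: 1·437 − 1·285 = 152]
  285 = 1·152 + 133   → row D = row B − 1·row C = (133, −1, 2)   [check: −1·437 + 2·285 = 133]
  152 = 1·133 + 19   → row E = row C − 1·row D = (19, 2, −3)   [check: 2·437 − 3·285 = 19]
  133 = 7·19 + 0   → remainder 0, stop. gcd = 19 (last nonzero row E).
So gcd(285, 437) = 19, with Bézout identity 2·437 − 3·285 = 19. Containment (⊇): the Bézout identity exhibits 19 as an element of (285, 437), giving (19) ⊆ (285, 437). Containment (⊆): since 19 | 285 and 19 | 437 (285 = 19·15, 437 = 19·23), every Z-linear combination of 285 and 437 is divisible by 19, so (285, 437) ⊆ (19). Therefore (285, 437) = (19), d = 19.

Final answer: (285, 437) = (19); d = 19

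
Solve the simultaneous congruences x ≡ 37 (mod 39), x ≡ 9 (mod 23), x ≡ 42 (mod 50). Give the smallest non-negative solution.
x ≡ 15442 (mod 44850); the representative in [0, 44850) is 15442

The moduli 39, 23, 50 are pairwise coprime, so by the CRT there is a unique solution mod 39·23·50 = 44850.
Solve by successive substitution. Start with x ≡ 37 (mod 39).
  Combine with x ≡ 9 (mod 23): write x = 37 + 39·t and require 37 + 39·t ≡ 9 (mod 23), i.e. 39·t ≡ 9 − 37 ≡ 18 (mod 23). Since 39^(−1) ≡ 13 (mod 23) (39 ≡ 16 (mod 23)), t ≡ 13·18 ≡ 4 (mod 23). So x ≡ 37 + 39·4 = 193 (mod 897).
  Combine with x ≡ 42 (mod 50): write x = 193 + 897·t and require 193 + 897·t ≡ 42 (mod 50), i.e. 897·t ≡ 42 − 193 ≡ 49 (mod 50). Since 897^(−1) ≡ 33 (mod 50) (897 ≡ 47 (mod 50)), t ≡ 33·49 ≡ 17 (mod 50). So x ≡ 193 + 897·17 = 15442 (mod 44850).
Unique solution in [0, 44850): x = 15442.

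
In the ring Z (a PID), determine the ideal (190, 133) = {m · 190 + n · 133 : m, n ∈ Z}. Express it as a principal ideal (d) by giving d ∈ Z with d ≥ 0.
(190, 133) = (19); d = 19

In the PID Z, (a, b) is generated by gcd(a, b). Compute gcd(190, 133) with the extended Euclidean algorithm, tracking rows (r, s, t) with s·190 + t·133 = r:
  row A: (190, 1, 0)   [1·190 + 0·133 = 190]
  row B: (133, 0, 1)   [0·190 + 1·133 = 133]
  190 = 1·133 + 57   → row C = row A − 1·row B = (57, 1, −1)   [check: 1·190 − 1·133 = 57]
  133 = 2·57 + 19   → row D = row B − 2·row C = (19, −2, 3)   [check: −2·190 + 3·133 = 19]
  57 = 3·19 + 0   → remainder 0, stop. gcd = 19 (last nonzero row D).
So gcd(190, 133) = 19, with Bézout identity −2·190 + 3·133 = 19. Containment (⊇): the Bézout identity exhibits 19 as an element of (190, 133), giving (19) ⊆ (190, 133). Containment (⊆): since 19 | 190 and 19 | 133 (190 = 19·10, 133 = 19·7), every Z-linear combination of 190 and 133 is divisible by 19, so (190, 133) ⊆ (19). Therefore (190, 133) = (19), d = 19.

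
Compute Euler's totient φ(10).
φ is multiplicative, with φ(p^e) = p^e − p^(e−1). Factorise 10 = 2 · 5. Then
  φ(10) = (2 − 1) · (5 − 1) = 1 · 4 = 4.

Final answer: φ(10) = 4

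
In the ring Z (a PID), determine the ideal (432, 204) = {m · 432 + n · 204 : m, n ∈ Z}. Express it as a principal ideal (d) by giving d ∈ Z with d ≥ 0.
In the PID Z, (a, b) is generated by gcd(a, b). Compute gcd(432, 204) with the extended Euclidean algorithm, tracking rows (r, s, t) with s·432 + t·204 = r:
  row A: (432, 1, 0)   [1·432 + 0·204 = 432]
  row B: (204, 0, 1)   [0·432 + 1·204 = 204]
  432 = 2·204 + 24   → row C = row A − 2·row B = (24, 1, −2)   [check: 1·432 − 2·204 = 24]
  204 = 8·24 + 12   → row D = row B − 8·row C = (12, −8, 17)   [check: −8·432 + 17·204 = 12]
  24 = 2·12 + 0   → remainder 0, stop. gcd = 12 (last nonzero row D).
So gcd(432, 204) = 12, with Bézout identity −8·432 + 17·204 = 12. Containment (⊇): the Bézout identity exhibits 12 as an element of (432, 204), giving (12) ⊆ (432, 204). Containment (⊆): since 12 | 432 and 12 | 204 (432 = 12·36, 204 = 12·17), every Z-linear combination of 432 and 204 is divisible by 12, so (432, 204) ⊆ (12). Therefore (432, 204) = (12), d = 12.

Final answer: (432, 204) = (12); d = 12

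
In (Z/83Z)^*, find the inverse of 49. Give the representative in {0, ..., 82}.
49^(−1) ≡ 61 (mod 83)

Apply the extended Euclidean algorithm to (83, 49), tracking rows (r, s, t) with s·83 + t·49 = r. Each division r_prev = q·r_cur + r_new produces the new row as (previous row) − q·(current row):
  row A: (83, 1, 0)   [1·83 + 0·49 = 83]
  row B: (49, 0, 1)   [0·83 + 1·49 = 49]
  83 = 1·49 + 34   → row C = row A − 1·row B = (34, 1, −1)   [check: 1·83 − 1·49 = 34]
  49 = 1·34 + 15   → row D = row B − 1·row C = (15, −1, 2)   [check: −1·83 + 2·49 = 15]
  34 = 2·15 + 4   → row E = row C − 2·row D = (4, 3, −5)   [check: 3·83 − 5·49 = 4]
  15 = 3·4 + 3   → row F = row D − 3·row E = (3, −10, 17)   [check: −10·83 + 17·49 = 3]
  4 = 1·3 + 1   → row G = row E − 1·row F = (1, 13, −22)   [check: 13·83 − 22·49 = 1]
  3 = 3·1 + 0   → remainder 0, stop. gcd = 1 (last nonzero row G).
The gcd is 1, so 49 is invertible mod 83. The last nonzero row gives 13·83 − 22·49 = 1, so t = −22. So 49^(−1) ≡ −22 ≡ 61 (mod 83). Verify: 49 · 61 = 2989 ≡ 1 (mod 83). ✓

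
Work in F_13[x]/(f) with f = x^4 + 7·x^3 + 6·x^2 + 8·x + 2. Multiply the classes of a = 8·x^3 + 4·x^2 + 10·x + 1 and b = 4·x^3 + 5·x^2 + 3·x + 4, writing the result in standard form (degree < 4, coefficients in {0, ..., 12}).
Multiply as integer polynomials: a · b = 32·x^6 + 56·x^5 + 84·x^4 + 98·x^3 + 51·x^2 + 43·x + 4. Reducing coefficients mod 13: a · b ≡ 6·x^6 + 4·x^5 + 6·x^4 + 7·x^3 + 12·x^2 + 4·x + 4. Now divide by f(x) = x^4 + 7·x^3 + 6·x^2 + 8·x + 2 in F_13[x], eliminating the leading term at each step:
  leading term 6·x^6: subtract (6·x^2)·f(x) = 6·x^6 + 3·x^5 + 10·x^4 + 9·x^3 + 12·x^2, leaving x^5 + 9·x^4 + 11·x^3 + 4·x + 4 (coefficients mod 13)
  leading term x^5: subtract (x)·f(x) = x^5 + 7·x^4 + 6·x^3 + 8·x^2 + 2·x, leaving 2·x^4 + 5·x^3 + 5·x^2 + 2·x + 4 (coefficients mod 13)
  leading term 2·x^4: subtract (2)·f(x) = 2·x^4 + x^3 + 12·x^2 + 3·x + 4, leaving 4·x^3 + 6·x^2 + 12·x (coefficients mod 13)
The degree is now < 4, so this is the remainder. Hence a · b ≡ 4·x^3 + 6·x^2 + 12·x in F_13[x]/(f).

Final answer: a · b ≡ 4·x^3 + 6·x^2 + 12·x (mod f(x))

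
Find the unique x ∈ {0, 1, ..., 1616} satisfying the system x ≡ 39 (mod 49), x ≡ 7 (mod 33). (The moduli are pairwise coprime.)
The moduli 49, 33 are pairwise coprime, so by the CRT there is a unique solution mod 49·33 = 1617.
Solve by successive substitution. Start with x ≡ 39 (mod 49).
  Combine with x ≡ 7 (mod 33): write x = 39 + 49·t and require 39 + 49·t ≡ 7 (mod 33), i.e. 49·t ≡ 7 − 39 ≡ 1 (mod 33). Since 49^(−1) ≡ 31 (mod 33) (49 ≡ 16 (mod 33)), t ≡ 31·1 ≡ 31 (mod 33). So x ≡ 39 + 49·31 = 1558 (mod 1617).
Unique solution in [0, 1617): x = 1558.

Final answer: x ≡ 1558 (mod 1617); the representative in [0, 1617) is 1558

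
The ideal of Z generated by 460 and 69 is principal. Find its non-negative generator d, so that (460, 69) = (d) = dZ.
In the PID Z, (a, b) is generated by gcd(a, b). Compute gcd(460, 69) with the extended Euclidean algorithm, tracking rows (r, s, t) with s·460 + t·69 = r:
  row A: (460, 1, 0)   [1·460 + 0·69 = 460]
  row B: (69, 0, 1)   [0·460 + 1·69 = 69]
  460 = 6·69 + 46   → row C = row A − 6·row B = (46, 1, −6)   [check: 1·460 − 6·69 = 46]
  69 = 1·46 + 23   → row D = row B − 1·row C = (23, −1, 7)   [check: −1·460 + 7·69 = 23]
  46 = 2·23 + 0   → remainder 0, stop. gcd = 23 (last nonzero row D).
So gcd(460, 69) = 23, with Bézout identity −1·460 + 7·69 = 23. Containment (⊇): the Bézout identity exhibits 23 as an element of (460, 69), giving (23) ⊆ (460, 69). Containment (⊆): since 23 | 460 and 23 | 69 (460 = 23·20, 69 = 23·3), every Z-linear combination of 460 and 69 is divisible by 23, so (460, 69) ⊆ (23). Therefore (460, 69) = (23), d = 23.

Final answer: (460, 69) = (23); d = 23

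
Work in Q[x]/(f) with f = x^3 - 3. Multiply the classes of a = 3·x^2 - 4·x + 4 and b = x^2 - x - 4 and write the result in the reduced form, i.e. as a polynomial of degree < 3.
First multiply in Q[x] without reducing: a · b = 3·x^4 - 7·x^3 - 4·x^2 + 12·x - 16. Now divide by f(x) = x^3 - 3, eliminating the leading term at each step:
  leading term 3·x^4: subtract (3·x)·f(x) = 3·x^4 - 9·x, leaving -7·x^3 - 4·x^2 + 21·x - 16
  leading term -7·x^3: subtract (-7)·f(x) = 21 - 7·x^3, leaving -4·x^2 + 21·x - 37
The degree is now < 3, so this is the remainder. Hence a · b ≡ -4·x^2 + 21·x - 37 in Q[x]/(f).

Final answer: a · b ≡ -4·x^2 + 21·x - 37 (mod f(x))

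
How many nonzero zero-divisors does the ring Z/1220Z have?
Z/1220Z has 739 nonzero zero-divisors

In Z/1220Z each nonzero element is either a unit (gcd with 1220 is 1) or a zero-divisor (gcd > 1). The number of units is φ(1220): factorise 1220 = 2^2 · 5 · 61, so φ(1220) = (2^2 − 2^1) · (5 − 1) · (61 − 1) = 2 · 4 · 60 = 480. The nonzero elements number 1220 − 1 = 1219. Hence the nonzero zero-divisors number 1219 − 480 = 739.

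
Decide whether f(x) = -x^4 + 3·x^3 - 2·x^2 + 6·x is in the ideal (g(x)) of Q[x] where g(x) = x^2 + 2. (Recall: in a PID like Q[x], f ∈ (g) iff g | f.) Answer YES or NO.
In Q[x] the ideal (g) consists of all multiples of g, so f ∈ (g) iff g | f, i.e. iff the remainder of f on division by g is 0. Divide f by g (g is monic, so eliminate the leading term of the running remainder at each step):
  leading term -x^4: subtract (-x^2)·g(x) = -x^4 - 2·x^2, leaving 3·x^3 + 6·x
  leading term 3·x^3: subtract (3·x)·g(x) = 3·x^3 + 6·x, leaving 0
The remainder is 0, so f(x) = g(x) · h(x) with h(x) = -x^2 + 3·x. Hence g | f, i.e. f ∈ (g).

Final answer: YES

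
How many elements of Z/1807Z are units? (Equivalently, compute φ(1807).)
Z/1807Z has φ(1807) = 1656 units

An element a ∈ Z/1807Z is a unit iff gcd(a, 1807) = 1, so the number of units is φ(1807). φ is multiplicative, with φ(p^e) = p^e − p^(e−1). Factorise 1807 = 13 · 139. Then
  φ(1807) = (13 − 1) · (139 − 1) = 12 · 138 = 1656.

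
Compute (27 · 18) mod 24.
Reduce the factors first: 27 ≡ 3 (mod 24), so 27 · 18 ≡ 3 · 18 (mod 24). 3 · 18 = 54. Dividing by 24: 54 = 2·24 + 6. So (27 · 18) mod 24 = 6.

Final answer: 6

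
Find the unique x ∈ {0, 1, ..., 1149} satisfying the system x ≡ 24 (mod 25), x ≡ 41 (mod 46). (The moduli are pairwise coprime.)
x ≡ 1099 (mod 1150); the representative in [0, 1150) is 1099

The moduli 25, 46 are pairwise coprime, so by the CRT there is a unique solution mod 25·46 = 1150.
Solve by successive substitution. Start with x ≡ 24 (mod 25).
  Combine with x ≡ 41 (mod 46): write x = 24 + 25·t and require 24 + 25·t ≡ 41 (mod 46), i.e. 25·t ≡ 41 − 24 ≡ 17 (mod 46). Since 25^(−1) ≡ 35 (mod 46), t ≡ 35·17 ≡ 43 (mod 46). So x ≡ 24 + 25·43 = 1099 (mod 1150).
Unique solution in [0, 1150): x = 1099.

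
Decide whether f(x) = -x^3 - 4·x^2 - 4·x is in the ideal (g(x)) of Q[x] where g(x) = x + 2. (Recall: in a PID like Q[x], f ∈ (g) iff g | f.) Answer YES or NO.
YES

In Q[x] the ideal (g) consists of all multiples of g, so f ∈ (g) iff g | f, i.e. iff the remainder of f on division by g is 0. Divide f by g (g is monic, so eliminate the leading term of the running remainder at each step):
  leading term -x^3: subtract (-x^2)·g(x) = -x^3 - 2·x^2, leaving -2·x^2 - 4·x
  leading term -2·x^2: subtract (-2·x)·g(x) = -2·x^2 - 4·x, leaving 0
The remainder is 0, so f(x) = g(x) · h(x) with h(x) = -x^2 - 2·x. Hence g | f, i.e. f ∈ (g).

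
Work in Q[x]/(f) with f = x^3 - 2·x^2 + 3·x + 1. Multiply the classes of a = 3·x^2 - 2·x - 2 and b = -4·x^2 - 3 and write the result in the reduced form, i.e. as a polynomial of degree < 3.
First multiply in Q[x] without reducing: a · b = -12·x^4 + 8·x^3 - x^2 + 6·x + 6. Now divide by f(x) = x^3 - 2·x^2 + 3·x + 1, eliminating the leading term at each step:
  leading term -12·x^4: subtract (-12·x)·f(x) = -12·x^4 + 24·x^3 - 36·x^2 - 12·x, leaving -16·x^3 + 35·x^2 + 18·x + 6
  leading term -16·x^3: subtract (-16)·f(x) = -16·x^3 + 32·x^2 - 48·x - 16, leaving 3·x^2 + 66·x + 22
The degree is now < 3, so this is the remainder. Hence a · b ≡ 3·x^2 + 66·x + 22 in Q[x]/(f).

Final answer: a · b ≡ 3·x^2 + 66·x + 22 (mod f(x))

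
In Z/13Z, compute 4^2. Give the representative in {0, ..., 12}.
3

Use repeated squaring. Binary(2) = 10. Walk through the bits of the exponent 2 left-to-right: at each bit after the leading one, square the running value, then multiply by 4 if the bit is 1 (always reducing mod 13):
  bit 1 = 1 (leading): start with 4.
  bit 2 = 0: square 4^2 = 16 ≡ 3 (mod 13).
Final value: 4^2 ≡ 3 (mod 13).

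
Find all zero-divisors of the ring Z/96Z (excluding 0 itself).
An element a ∈ Z/96Z (with a ≠ 0) is a zero-divisor iff gcd(a, 96) > 1 (because a is a unit precisely when gcd(a, n) = 1, and in Z/nZ every nonzero, non-unit element is a zero-divisor). Scan a = 1, ..., 95 and keep those with gcd(a, 96) > 1:
  gcd(2, 96) = 2, gcd(3, 96) = 3, gcd(4, 96) = 4, gcd(6, 96) = 6, gcd(8, 96) = 8, gcd(9, 96) = 3, gcd(10, 96) = 2, gcd(12, 96) = 12, gcd(14, 96) = 2, gcd(15, 96) = 3, gcd(16, 96) = 16, gcd(18, 96) = 6, gcd(20, 96) = 4, gcd(21, 96) = 3, gcd(22, 96) = 2, gcd(24, 96) = 24, gcd(26, 96) = 2, gcd(27, 96) = 3, gcd(28, 96) = 4, gcd(30, 96) = 6, gcd(32, 96) = 32, gcd(33, 96) = 3, gcd(34, 96) = 2, gcd(36, 96) = 12, gcd(38, 96) = 2, gcd(39, 96) = 3, gcd(40, 96) = 8, gcd(42, 96) = 6, gcd(44, 96) = 4, gcd(45, 96) = 3, gcd(46, 96) = 2, gcd(48, 96) = 48, gcd(50, 96) = 2, gcd(51, 96) = 3, gcd(52, 96) = 4, gcd(54, 96) = 6, gcd(56, 96) = 8, gcd(57, 96) = 3, gcd(58, 96) = 2, gcd(60, 96) = 12, gcd(62, 96) = 2, gcd(63, 96) = 3, gcd(64, 96) = 32, gcd(66, 96) = 6, gcd(68, 96) = 4, gcd(69, 96) = 3, gcd(70, 96) = 2, gcd(72, 96) = 24, gcd(74, 96) = 2, gcd(75, 96) = 3, gcd(76, 96) = 4, gcd(78, 96) = 6, gcd(80, 96) = 16, gcd(81, 96) = 3, gcd(82, 96) = 2, gcd(84, 96) = 12, gcd(86, 96) = 2, gcd(87, 96) = 3, gcd(88, 96) = 8, gcd(90, 96) = 6, gcd(92, 96) = 4, gcd(93, 96) = 3, gcd(94, 96) = 2.
All other a ∈ {1, ..., 95} have gcd(a, 96) = 1 and are units. So the nonzero zero-divisors are exactly the 63 values of a appearing in this scan.

Final answer: nonzero zero-divisors of Z/96Z = {2, 3, 4, 6, 8, 9, 10, 12, 14, 15, 16, 18, 20, 21, 22, 24, 26, 27, 28, 30, 32, 33, 34, 36, 38, 39, 40, 42, 44, 45, 46, 48, 50, 51, 52, 54, 56, 57, 58, 60, 62, 63, 64, 66, 68, 69, 70, 72, 74, 75, 76, 78, 80, 81, 82, 84, 86, 87, 88, 90, 92, 93, 94}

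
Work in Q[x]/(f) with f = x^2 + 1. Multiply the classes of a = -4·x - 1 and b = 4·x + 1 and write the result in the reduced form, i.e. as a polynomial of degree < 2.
a · b ≡ 15 - 8·x (mod f(x))

First multiply in Q[x] without reducing: a · b = -16·x^2 - 8·x - 1. Now divide by f(x) = x^2 + 1, eliminating the leading term at each step:
  leading term -16·x^2: subtract (-16)·f(x) = -16·x^2 - 16, leaving 15 - 8·x
The degree is now < 2, so this is the remainder. Hence a · b ≡ 15 - 8·x in Q[x]/(f).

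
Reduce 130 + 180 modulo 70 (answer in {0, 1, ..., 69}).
30

Reduce the summands first: 130 ≡ 60, 180 ≡ 40 (mod 70), so 130 + 180 ≡ 60 + 40 (mod 70). 60 + 40 = 100; 100 = 1·70 + 30, so (130 + 180) mod 70 = 30.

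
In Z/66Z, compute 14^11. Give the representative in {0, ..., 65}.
Use repeated squaring. Binary(11) = 1011. Walk through the bits of the exponent 11 left-to-right: at each bit after the leading one, square the running value, then multiply by 14 if the bit is 1 (always reducing mod 66):
  bit 1 = 1 (leading): start with 14.
  bit 2 = 0: square 14^2 = 196 ≡ 64 (mod 66).
  bit 3 = 1: square 64^2 = 4096 ≡ 4; bit is 1, so multiply 4·14 = 56 (mod 66).
  bit 4 = 1: square 56^2 = 3136 ≡ 34; bit is 1, so multiply 34·14 = 476 ≡ 14 (mod 66).
Final value: 14^11 ≡ 14 (mod 66).

Final answer: 14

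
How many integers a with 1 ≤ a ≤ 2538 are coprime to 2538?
The number of a ∈ {1, ..., 2538} with gcd(a, 2538) = 1 is by definition Euler's totient φ(2538). φ is multiplicative, with φ(p^e) = p^e − p^(e−1). Factorise 2538 = 2 · 3^3 · 47. Then
  φ(2538) = (2 − 1) · (3^3 − 3^2) · (47 − 1) = 1 · 18 · 46 = 828.
So there are 828 such integers.

Final answer: 828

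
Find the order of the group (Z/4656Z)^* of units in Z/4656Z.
|(Z/4656Z)^*| = 1536

(Z/4656Z)^* consists of the classes a with gcd(a, 4656) = 1, so its order is φ(4656). φ is multiplicative, with φ(p^e) = p^e − p^(e−1). Factorise 4656 = 2^4 · 3 · 97. Then
  φ(4656) = (2^4 − 2^3) · (3 − 1) · (97 − 1) = 8 · 2 · 96 = 1536.
Thus |(Z/4656Z)^*| = 1536.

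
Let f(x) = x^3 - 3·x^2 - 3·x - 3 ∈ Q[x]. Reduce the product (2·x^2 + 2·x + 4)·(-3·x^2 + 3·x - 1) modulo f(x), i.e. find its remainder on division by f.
First multiply in Q[x] without reducing: a · b = -6·x^4 - 8·x^2 + 10·x - 4. Now divide by f(x) = x^3 - 3·x^2 - 3·x - 3, eliminating the leading term at each step:
  leading term -6·x^4: subtract (-6·x)·f(x) = -6·x^4 + 18·x^3 + 18·x^2 + 18·x, leaving -18·x^3 - 26·x^2 - 8·x - 4
  leading term -18·x^3: subtract (-18)·f(x) = -18·x^3 + 54·x^2 + 54·x + 54, leaving -80·x^2 - 62·x - 58
The degree is now < 3, so this is the remainder. Hence a · b ≡ -80·x^2 - 62·x - 58 in Q[x]/(f).

Final answer: a · b ≡ -80·x^2 - 62·x - 58 (mod f(x))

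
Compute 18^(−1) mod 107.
18^(−1) ≡ 6 (mod 107)

Apply the extended Euclidean algorithm to (107, 18), tracking rows (r, s, t) with s·107 + t·18 = r. Each division r_prev = q·r_cur + r_new produces the new row as (previous row) − q·(current row):
  row A: (107, 1, 0)   [1·107 + 0·18 = 107]
  row B: (18, 0, 1)   [0·107 + 1·18 = 18]
  107 = 5·18 + 17   → row C = row A − 5·row B = (17, 1, −5)   [check: 1·107 − 5·18 = 17]
  18 = 1·17 + 1   → row D = row B − 1·row C = (1, −1, 6)   [check: −1·107 + 6·18 = 1]
  17 = 17·1 + 0   → remainder 0, stop. gcd = 1 (last nonzero row D).
The gcd is 1, so 18 is invertible mod 107. The last nonzero row gives −1·107 + 6·18 = 1, so t = 6. So 18^(−1) ≡ 6 (mod 107). Verify: 18 · 6 = 108 ≡ 1 (mod 107). ✓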